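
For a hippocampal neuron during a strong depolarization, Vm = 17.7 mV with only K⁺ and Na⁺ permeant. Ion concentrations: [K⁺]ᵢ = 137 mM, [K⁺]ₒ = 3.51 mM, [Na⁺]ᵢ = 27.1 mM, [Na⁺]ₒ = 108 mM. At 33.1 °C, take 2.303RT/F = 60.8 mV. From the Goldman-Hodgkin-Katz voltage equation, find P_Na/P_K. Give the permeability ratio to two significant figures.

Let α = P_Na/P_K. GHK: Vm = 60.8·log₁₀[(Kₒ + α·Naₒ)/(Kᵢ + α·Naᵢ)].
10^(Vm/60.8) = 10^(17.7/60.8) = 1.9549
So 1.9549·(Kᵢ + α·Naᵢ) = Kₒ + α·Naₒ → α = (1.9549·137.0 − 3.51) / (108.0 − 1.9549·27.1)
α = (267.8 − 3.51) / (108.0 − 52.98) = 264.3/55.02 = 4.804

4.8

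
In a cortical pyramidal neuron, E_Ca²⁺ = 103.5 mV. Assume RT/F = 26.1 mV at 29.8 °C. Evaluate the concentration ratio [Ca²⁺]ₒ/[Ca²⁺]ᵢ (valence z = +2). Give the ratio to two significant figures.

ln([out]/[in]) = E·z/(26.1) = 103.5 × 2 / 26.1 = 7.9310
[out]/[in] = e^(7.9310) = 2782

2800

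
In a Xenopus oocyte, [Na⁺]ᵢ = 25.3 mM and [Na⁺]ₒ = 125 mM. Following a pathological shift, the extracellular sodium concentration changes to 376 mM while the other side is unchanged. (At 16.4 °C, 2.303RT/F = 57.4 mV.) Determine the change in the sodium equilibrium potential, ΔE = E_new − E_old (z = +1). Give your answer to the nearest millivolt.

E_old = (57.4/1)·log₁₀(125/25.3) = 39.82 mV
E_new = (57.4/1)·log₁₀(376/25.3) = 67.28 mV
ΔE = 67.28 − (39.82) = 27.45 mV

27 mV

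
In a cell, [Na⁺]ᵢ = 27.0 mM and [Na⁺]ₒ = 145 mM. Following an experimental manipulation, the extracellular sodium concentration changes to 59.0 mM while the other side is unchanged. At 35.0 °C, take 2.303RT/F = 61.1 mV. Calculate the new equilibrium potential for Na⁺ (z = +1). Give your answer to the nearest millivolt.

After the shift: [Na⁺]_out = 59.0, [Na⁺]_in = 27.0 mM.
E_new = (61.1/1)·log₁₀(59.0/27.0) = 61.10 · (0.3395) = 20.74 mV

21 mV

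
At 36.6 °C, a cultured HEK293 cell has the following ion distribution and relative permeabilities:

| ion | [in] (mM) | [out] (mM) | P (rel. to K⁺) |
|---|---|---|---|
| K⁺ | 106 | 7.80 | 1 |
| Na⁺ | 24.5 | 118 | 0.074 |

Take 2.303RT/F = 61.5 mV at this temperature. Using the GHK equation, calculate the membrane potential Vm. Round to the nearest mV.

-50 mV

Vm = 61.5 · log₁₀[(Σ P·[cation]ₒ + Σ P·[anion]ᵢ) / (Σ P·[cation]ᵢ + Σ P·[anion]ₒ)]
Numerator = 1×7.80 + 0.074×118 = 16.53
Denominator = 1×106 + 0.074×24.5 = 107.8
Vm = 61.5 · log₁₀(0.15334) = 61.5 × (-0.8143) = -50.08 mV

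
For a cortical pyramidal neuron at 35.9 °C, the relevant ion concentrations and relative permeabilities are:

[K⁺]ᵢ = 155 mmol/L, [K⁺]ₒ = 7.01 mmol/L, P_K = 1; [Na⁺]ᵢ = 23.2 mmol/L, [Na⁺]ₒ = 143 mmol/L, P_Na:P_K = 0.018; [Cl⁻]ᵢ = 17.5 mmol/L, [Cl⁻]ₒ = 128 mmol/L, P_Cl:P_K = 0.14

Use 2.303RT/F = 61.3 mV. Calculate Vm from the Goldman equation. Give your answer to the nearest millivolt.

Vm = 61.3 · log₁₀[(Σ P·[cation]ₒ + Σ P·[anion]ᵢ) / (Σ P·[cation]ᵢ + Σ P·[anion]ₒ)]
Numerator = 1×7.01 + 0.018×143 + 0.14×17.5 = 12.03
Denominator = 1×155 + 0.018×23.2 + 0.14×128 = 173.3
Vm = 61.3 · log₁₀(0.069425) = 61.3 × (-1.1585) = -71.01 mV

-71 mV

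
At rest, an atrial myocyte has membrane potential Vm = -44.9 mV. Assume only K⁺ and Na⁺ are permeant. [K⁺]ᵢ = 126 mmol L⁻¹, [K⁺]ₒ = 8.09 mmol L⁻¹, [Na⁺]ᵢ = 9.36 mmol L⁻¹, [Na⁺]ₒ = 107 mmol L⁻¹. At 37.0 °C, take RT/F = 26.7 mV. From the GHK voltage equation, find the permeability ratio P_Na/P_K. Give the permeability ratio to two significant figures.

0.15

Let α = P_Na/P_K. GHK: Vm = 26.7·ln[(Kₒ + α·Naₒ)/(Kᵢ + α·Naᵢ)].
e^(Vm/26.7) = e^(-44.9/26.7) = 0.18607
So 0.18607·(Kᵢ + α·Naᵢ) = Kₒ + α·Naₒ → α = (0.18607·126.0 − 8.09) / (107.0 − 0.18607·9.36)
α = (23.44 − 8.09) / (107.0 − 1.742) = 15.35/105.3 = 0.1459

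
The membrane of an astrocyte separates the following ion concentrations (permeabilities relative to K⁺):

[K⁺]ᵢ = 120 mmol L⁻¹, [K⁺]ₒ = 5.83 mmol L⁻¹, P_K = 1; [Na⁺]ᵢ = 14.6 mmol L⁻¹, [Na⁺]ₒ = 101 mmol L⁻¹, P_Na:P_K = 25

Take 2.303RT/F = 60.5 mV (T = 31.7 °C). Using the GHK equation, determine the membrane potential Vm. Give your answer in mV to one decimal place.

43.4 mV

Vm = 60.5 · log₁₀[(Σ P·[cation]ₒ + Σ P·[anion]ᵢ) / (Σ P·[cation]ᵢ + Σ P·[anion]ₒ)]
Numerator = 1×5.83 + 25×101 = 2531
Denominator = 1×120 + 25×14.6 = 485
Vm = 60.5 · log₁₀(5.2182) = 60.5 × (0.7175) = 43.41 mV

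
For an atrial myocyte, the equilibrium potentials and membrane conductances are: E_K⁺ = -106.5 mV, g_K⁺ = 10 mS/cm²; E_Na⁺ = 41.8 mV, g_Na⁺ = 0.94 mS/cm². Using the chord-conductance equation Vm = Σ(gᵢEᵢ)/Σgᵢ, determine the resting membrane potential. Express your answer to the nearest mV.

Σ gᵢEᵢ = 10·(-106.5) + 0.94·(41.8) = -1025.71
Σ gᵢ = 10 + 0.94 = 10.94
Vm = -1025.71 / 10.94 = -93.76 mV

-94 mV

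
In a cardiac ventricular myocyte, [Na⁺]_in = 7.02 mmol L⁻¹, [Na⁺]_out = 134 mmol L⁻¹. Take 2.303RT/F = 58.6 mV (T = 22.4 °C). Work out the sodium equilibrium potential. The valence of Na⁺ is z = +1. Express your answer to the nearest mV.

75 mV

E = (58.6/z) · log₁₀([Na⁺]_out/[Na⁺]_in) with z = +1.
= (58.6/1) · log₁₀(134/7.02) = 58.60 · log₁₀(19.09)
= 58.60 · (1.2808) = 75.05 mV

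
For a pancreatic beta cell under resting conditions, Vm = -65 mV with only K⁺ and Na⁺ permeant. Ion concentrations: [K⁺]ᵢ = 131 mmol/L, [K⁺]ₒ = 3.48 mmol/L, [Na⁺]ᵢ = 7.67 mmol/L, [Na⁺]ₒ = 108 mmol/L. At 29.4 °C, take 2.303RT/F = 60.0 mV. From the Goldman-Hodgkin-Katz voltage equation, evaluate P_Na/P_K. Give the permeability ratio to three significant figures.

0.0683

Let α = P_Na/P_K. GHK: Vm = 60.0·log₁₀[(Kₒ + α·Naₒ)/(Kᵢ + α·Naᵢ)].
10^(Vm/60.0) = 10^(-65.0/60.0) = 0.08254
So 0.08254·(Kᵢ + α·Naᵢ) = Kₒ + α·Naₒ → α = (0.08254·131.0 − 3.48) / (108.0 − 0.08254·7.67)
α = (10.81 − 3.48) / (108.0 − 0.6331) = 7.333/107.4 = 0.0683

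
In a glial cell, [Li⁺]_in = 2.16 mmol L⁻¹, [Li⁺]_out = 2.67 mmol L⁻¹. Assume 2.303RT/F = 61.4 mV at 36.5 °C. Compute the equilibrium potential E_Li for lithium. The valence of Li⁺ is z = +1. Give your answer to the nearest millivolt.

E = (61.4/z) · log₁₀([Li⁺]_out/[Li⁺]_in) with z = +1.
= (61.4/1) · log₁₀(2.67/2.16) = 61.40 · log₁₀(1.236)
= 61.40 · (0.0921) = 5.65 mV

6 mV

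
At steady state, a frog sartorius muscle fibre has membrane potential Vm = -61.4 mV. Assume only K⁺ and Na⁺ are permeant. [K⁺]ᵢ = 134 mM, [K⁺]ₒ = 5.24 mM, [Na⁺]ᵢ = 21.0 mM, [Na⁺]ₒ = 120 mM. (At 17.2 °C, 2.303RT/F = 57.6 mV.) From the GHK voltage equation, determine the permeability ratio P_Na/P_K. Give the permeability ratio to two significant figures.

Let α = P_Na/P_K. GHK: Vm = 57.6·log₁₀[(Kₒ + α·Naₒ)/(Kᵢ + α·Naᵢ)].
10^(Vm/57.6) = 10^(-61.4/57.6) = 0.085907
So 0.085907·(Kᵢ + α·Naᵢ) = Kₒ + α·Naₒ → α = (0.085907·134.0 − 5.24) / (120.0 − 0.085907·21.0)
α = (11.51 − 5.24) / (120.0 − 1.804) = 6.272/118.2 = 0.05306

0.053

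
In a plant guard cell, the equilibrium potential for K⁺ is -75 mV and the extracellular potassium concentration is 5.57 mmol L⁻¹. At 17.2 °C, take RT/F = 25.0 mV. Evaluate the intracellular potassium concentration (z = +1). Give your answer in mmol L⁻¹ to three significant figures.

112 mmol L⁻¹

Nernst: E = (25.0/1) · ln([out]/[in]), so ln([out]/[in]) = -75.0 × 1 / 25.0 = -3.0000.
[out]/[in] = e^(-3.0000) = 0.04979.
[in] = 5.57 / 0.04979 = 111.9 mmol L⁻¹.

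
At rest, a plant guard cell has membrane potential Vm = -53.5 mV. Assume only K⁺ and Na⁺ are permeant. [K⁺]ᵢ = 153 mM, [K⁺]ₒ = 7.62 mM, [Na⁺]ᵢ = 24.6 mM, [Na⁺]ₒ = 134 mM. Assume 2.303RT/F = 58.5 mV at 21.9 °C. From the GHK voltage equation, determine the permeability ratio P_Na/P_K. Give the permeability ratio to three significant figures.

0.0840

Let α = P_Na/P_K. GHK: Vm = 58.5·log₁₀[(Kₒ + α·Naₒ)/(Kᵢ + α·Naᵢ)].
10^(Vm/58.5) = 10^(-53.5/58.5) = 0.12175
So 0.12175·(Kᵢ + α·Naᵢ) = Kₒ + α·Naₒ → α = (0.12175·153.0 − 7.62) / (134.0 − 0.12175·24.6)
α = (18.63 − 7.62) / (134.0 − 2.995) = 11.01/131 = 0.08403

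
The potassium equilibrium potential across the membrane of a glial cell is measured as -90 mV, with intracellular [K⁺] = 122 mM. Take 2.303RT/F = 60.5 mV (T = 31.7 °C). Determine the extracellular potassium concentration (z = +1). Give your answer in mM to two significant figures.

4.0 mM

Nernst: E = (60.5/1) · log₁₀([out]/[in]), so log₁₀([out]/[in]) = -90.0 × 1 / 60.5 = -1.4876.
[out]/[in] = 10^(-1.4876) = 0.03254.
[out] = 0.03254 × 122 = 3.97 mM.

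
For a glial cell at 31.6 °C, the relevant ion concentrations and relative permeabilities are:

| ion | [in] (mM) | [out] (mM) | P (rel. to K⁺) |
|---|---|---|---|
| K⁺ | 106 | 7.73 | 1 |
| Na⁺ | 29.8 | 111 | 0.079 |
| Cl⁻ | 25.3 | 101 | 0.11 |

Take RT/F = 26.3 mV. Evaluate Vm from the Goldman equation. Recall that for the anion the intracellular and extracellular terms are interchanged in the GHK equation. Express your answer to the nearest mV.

Vm = 26.3 · ln[(Σ P·[cation]ₒ + Σ P·[anion]ᵢ) / (Σ P·[cation]ᵢ + Σ P·[anion]ₒ)]
Numerator = 1×7.73 + 0.079×111 + 0.11×25.3 = 19.28
Denominator = 1×106 + 0.079×29.8 + 0.11×101 = 119.5
Vm = 26.3 · ln(0.1614) = 26.3 × (-1.8238) = -47.97 mV

-48 mV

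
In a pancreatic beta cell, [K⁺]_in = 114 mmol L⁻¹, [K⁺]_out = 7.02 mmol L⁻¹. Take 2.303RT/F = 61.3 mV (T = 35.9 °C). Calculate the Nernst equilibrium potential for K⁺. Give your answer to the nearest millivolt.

E = (61.3/z) · log₁₀([K⁺]_out/[K⁺]_in) with z = +1.
= (61.3/1) · log₁₀(7.02/114) = 61.30 · log₁₀(0.06158)
= 61.30 · (-1.2106) = -74.21 mV

-74 mV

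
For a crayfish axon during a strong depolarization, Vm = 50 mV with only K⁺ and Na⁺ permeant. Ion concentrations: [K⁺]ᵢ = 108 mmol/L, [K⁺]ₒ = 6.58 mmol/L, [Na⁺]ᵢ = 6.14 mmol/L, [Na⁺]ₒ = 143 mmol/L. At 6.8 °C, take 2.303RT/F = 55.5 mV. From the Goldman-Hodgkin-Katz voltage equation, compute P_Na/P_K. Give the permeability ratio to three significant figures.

Let α = P_Na/P_K. GHK: Vm = 55.5·log₁₀[(Kₒ + α·Naₒ)/(Kᵢ + α·Naᵢ)].
10^(Vm/55.5) = 10^(50.0/55.5) = 7.9598
So 7.9598·(Kᵢ + α·Naᵢ) = Kₒ + α·Naₒ → α = (7.9598·108.0 − 6.58) / (143.0 − 7.9598·6.14)
α = (859.7 − 6.58) / (143.0 − 48.87) = 853.1/94.13 = 9.063

9.06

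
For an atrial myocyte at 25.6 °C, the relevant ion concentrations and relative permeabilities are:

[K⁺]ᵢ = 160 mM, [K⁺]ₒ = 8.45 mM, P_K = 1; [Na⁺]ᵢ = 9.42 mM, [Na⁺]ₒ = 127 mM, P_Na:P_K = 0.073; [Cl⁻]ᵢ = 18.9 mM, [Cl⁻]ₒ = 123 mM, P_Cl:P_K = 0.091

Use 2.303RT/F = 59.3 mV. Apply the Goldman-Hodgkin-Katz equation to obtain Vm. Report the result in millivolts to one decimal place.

Vm = 59.3 · log₁₀[(Σ P·[cation]ₒ + Σ P·[anion]ᵢ) / (Σ P·[cation]ᵢ + Σ P·[anion]ₒ)]
Numerator = 1×8.45 + 0.073×127 + 0.091×18.9 = 19.44
Denominator = 1×160 + 0.073×9.42 + 0.091×123 = 171.9
Vm = 59.3 · log₁₀(0.11311) = 59.3 × (-0.9465) = -56.13 mV

-56.1 mV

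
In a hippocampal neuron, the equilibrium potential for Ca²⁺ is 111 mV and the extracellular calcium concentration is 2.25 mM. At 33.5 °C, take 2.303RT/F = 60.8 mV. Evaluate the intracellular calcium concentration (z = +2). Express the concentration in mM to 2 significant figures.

0.00050 mM

Nernst: E = (60.8/2) · log₁₀([out]/[in]), so log₁₀([out]/[in]) = 111.0 × 2 / 60.8 = 3.6513.
[out]/[in] = 10^(3.6513) = 4480.
[in] = 2.25 / 4480 = 0.0005022 mM.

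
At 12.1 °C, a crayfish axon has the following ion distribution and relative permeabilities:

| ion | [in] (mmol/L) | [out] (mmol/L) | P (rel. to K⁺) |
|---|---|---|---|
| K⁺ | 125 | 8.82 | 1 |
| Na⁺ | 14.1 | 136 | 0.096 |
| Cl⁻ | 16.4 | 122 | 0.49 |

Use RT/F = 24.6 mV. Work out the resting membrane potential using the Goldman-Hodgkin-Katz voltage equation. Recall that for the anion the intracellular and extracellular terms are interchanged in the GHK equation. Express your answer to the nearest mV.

Vm = 24.6 · ln[(Σ P·[cation]ₒ + Σ P·[anion]ᵢ) / (Σ P·[cation]ᵢ + Σ P·[anion]ₒ)]
Numerator = 1×8.82 + 0.096×136 + 0.49×16.4 = 29.91
Denominator = 1×125 + 0.096×14.1 + 0.49×122 = 186.1
Vm = 24.6 · ln(0.1607) = 24.6 × (-1.8282) = -44.97 mV

-45 mV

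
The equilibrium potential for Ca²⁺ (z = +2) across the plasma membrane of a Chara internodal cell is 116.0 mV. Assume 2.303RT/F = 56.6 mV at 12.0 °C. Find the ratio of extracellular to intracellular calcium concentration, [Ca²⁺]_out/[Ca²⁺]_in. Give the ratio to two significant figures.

log₁₀([out]/[in]) = E·z/(56.6) = 116.0 × 2 / 56.6 = 4.0989
[out]/[in] = 10^(4.0989) = 1.256e+04

13000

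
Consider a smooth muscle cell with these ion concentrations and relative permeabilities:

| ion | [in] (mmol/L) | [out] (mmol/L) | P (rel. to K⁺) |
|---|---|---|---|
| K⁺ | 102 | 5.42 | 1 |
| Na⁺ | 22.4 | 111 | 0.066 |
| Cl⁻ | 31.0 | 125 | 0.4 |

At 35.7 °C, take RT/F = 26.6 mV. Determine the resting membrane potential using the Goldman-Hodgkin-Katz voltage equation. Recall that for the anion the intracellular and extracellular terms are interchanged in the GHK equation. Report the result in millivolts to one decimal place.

Vm = 26.6 · ln[(Σ P·[cation]ₒ + Σ P·[anion]ᵢ) / (Σ P·[cation]ᵢ + Σ P·[anion]ₒ)]
Numerator = 1×5.42 + 0.066×111 + 0.4×31.0 = 25.15
Denominator = 1×102 + 0.066×22.4 + 0.4×125 = 153.5
Vm = 26.6 · ln(0.16384) = 26.6 × (-1.8089) = -48.12 mV

-48.1 mV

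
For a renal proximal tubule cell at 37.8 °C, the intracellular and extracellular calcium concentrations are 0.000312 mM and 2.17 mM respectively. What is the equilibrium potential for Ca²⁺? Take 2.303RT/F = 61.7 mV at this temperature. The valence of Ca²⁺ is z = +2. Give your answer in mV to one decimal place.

E = (61.7/z) · log₁₀([Ca²⁺]_out/[Ca²⁺]_in) with z = +2.
= (61.7/2) · log₁₀(2.17/0.000312) = 30.85 · log₁₀(6955)
= 30.85 · (3.8423) = 118.54 mV

118.5 mV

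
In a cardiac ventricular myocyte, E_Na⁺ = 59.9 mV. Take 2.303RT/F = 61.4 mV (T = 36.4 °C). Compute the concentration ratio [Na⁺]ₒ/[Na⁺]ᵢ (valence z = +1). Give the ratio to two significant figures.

log₁₀([out]/[in]) = E·z/(61.4) = 59.9 × 1 / 61.4 = 0.9756
[out]/[in] = 10^(0.9756) = 9.453

9.5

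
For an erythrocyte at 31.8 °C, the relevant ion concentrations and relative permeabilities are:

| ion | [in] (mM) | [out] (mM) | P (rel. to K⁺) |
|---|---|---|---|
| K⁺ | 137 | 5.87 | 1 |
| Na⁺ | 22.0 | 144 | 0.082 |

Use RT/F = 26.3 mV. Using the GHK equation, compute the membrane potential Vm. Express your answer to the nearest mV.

Vm = 26.3 · ln[(Σ P·[cation]ₒ + Σ P·[anion]ᵢ) / (Σ P·[cation]ᵢ + Σ P·[anion]ₒ)]
Numerator = 1×5.87 + 0.082×144 = 17.68
Denominator = 1×137 + 0.082×22.0 = 138.8
Vm = 26.3 · ln(0.12736) = 26.3 × (-2.0607) = -54.20 mV

-54 mV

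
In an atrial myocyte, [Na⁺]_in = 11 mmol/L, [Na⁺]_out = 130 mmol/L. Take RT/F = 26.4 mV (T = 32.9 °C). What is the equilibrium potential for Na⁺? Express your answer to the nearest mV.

65 mV

E = (26.4/z) · ln([Na⁺]_out/[Na⁺]_in) with z = +1.
= (26.4/1) · ln(130/11) = 26.40 · ln(11.82)
= 26.40 · (2.4696) = 65.20 mV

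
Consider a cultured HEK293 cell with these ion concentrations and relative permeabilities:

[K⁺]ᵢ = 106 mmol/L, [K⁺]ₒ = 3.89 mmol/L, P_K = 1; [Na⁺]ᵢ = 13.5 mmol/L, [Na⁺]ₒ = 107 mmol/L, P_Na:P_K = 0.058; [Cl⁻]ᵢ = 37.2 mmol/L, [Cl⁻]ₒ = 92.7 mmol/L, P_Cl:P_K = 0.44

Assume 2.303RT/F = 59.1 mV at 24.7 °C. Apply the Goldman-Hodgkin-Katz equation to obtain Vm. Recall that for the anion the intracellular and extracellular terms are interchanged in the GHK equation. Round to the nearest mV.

-44 mV

Vm = 59.1 · log₁₀[(Σ P·[cation]ₒ + Σ P·[anion]ᵢ) / (Σ P·[cation]ᵢ + Σ P·[anion]ₒ)]
Numerator = 1×3.89 + 0.058×107 + 0.44×37.2 = 26.46
Denominator = 1×106 + 0.058×13.5 + 0.44×92.7 = 147.6
Vm = 59.1 · log₁₀(0.17933) = 59.1 × (-0.7463) = -44.11 mV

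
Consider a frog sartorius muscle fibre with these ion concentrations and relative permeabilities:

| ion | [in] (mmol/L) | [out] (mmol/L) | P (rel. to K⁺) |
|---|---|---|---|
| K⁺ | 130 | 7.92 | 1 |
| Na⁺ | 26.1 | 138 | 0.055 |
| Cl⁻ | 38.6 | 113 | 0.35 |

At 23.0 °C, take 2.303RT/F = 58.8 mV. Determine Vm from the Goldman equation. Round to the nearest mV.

Vm = 58.8 · log₁₀[(Σ P·[cation]ₒ + Σ P·[anion]ᵢ) / (Σ P·[cation]ᵢ + Σ P·[anion]ₒ)]
Numerator = 1×7.92 + 0.055×138 + 0.35×38.6 = 29.02
Denominator = 1×130 + 0.055×26.1 + 0.35×113 = 171
Vm = 58.8 · log₁₀(0.16972) = 58.8 × (-0.7703) = -45.29 mV

-45 mV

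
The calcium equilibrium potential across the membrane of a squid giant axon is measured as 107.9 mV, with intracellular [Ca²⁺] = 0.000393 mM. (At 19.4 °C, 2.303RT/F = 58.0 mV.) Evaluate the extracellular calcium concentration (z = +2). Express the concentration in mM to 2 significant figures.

Nernst: E = (58.0/2) · log₁₀([out]/[in]), so log₁₀([out]/[in]) = 107.9 × 2 / 58.0 = 3.7207.
[out]/[in] = 10^(3.7207) = 5256.
[out] = 5256 × 0.000393 = 2.066 mM.

2.1 mM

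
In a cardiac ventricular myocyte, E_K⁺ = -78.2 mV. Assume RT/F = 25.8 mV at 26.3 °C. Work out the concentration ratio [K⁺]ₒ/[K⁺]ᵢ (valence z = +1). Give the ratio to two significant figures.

ln([out]/[in]) = E·z/(25.8) = -78.2 × 1 / 25.8 = -3.0310
[out]/[in] = e^(-3.0310) = 0.04827

0.048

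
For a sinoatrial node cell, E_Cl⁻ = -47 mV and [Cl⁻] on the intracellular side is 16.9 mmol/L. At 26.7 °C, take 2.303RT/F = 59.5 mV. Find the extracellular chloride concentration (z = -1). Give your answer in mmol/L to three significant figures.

104 mmol/L

Nernst: E = (59.5/-1) · log₁₀([out]/[in]), so log₁₀([out]/[in]) = -47.0 × -1 / 59.5 = 0.7899.
[out]/[in] = 10^(0.7899) = 6.165.
[out] = 6.165 × 16.9 = 104.2 mmol/L.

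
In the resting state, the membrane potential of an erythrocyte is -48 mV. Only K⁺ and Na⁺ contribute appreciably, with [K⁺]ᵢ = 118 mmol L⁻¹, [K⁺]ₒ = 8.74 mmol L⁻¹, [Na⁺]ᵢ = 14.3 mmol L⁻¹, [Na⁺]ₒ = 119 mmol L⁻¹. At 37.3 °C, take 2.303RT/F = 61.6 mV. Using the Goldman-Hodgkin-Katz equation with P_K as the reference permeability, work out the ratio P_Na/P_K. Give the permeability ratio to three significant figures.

0.0933

Let α = P_Na/P_K. GHK: Vm = 61.6·log₁₀[(Kₒ + α·Naₒ)/(Kᵢ + α·Naᵢ)].
10^(Vm/61.6) = 10^(-48.0/61.6) = 0.16626
So 0.16626·(Kᵢ + α·Naᵢ) = Kₒ + α·Naₒ → α = (0.16626·118.0 − 8.74) / (119.0 − 0.16626·14.3)
α = (19.62 − 8.74) / (119.0 − 2.377) = 10.88/116.6 = 0.09328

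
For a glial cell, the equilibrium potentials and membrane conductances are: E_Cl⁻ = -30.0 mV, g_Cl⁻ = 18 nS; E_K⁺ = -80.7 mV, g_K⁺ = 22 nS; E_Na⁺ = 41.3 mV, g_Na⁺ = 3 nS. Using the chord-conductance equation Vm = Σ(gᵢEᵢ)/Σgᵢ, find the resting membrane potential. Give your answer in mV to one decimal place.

Σ gᵢEᵢ = 18·(-30.0) + 22·(-80.7) + 3·(41.3) = -2191.50
Σ gᵢ = 18 + 22 + 3 = 43
Vm = -2191.50 / 43 = -50.97 mV

-51.0 mV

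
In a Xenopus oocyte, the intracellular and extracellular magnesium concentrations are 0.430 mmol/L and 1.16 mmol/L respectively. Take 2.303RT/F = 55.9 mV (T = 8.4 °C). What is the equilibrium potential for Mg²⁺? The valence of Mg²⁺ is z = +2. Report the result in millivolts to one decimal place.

E = (55.9/z) · log₁₀([Mg²⁺]_out/[Mg²⁺]_in) with z = +2.
= (55.9/2) · log₁₀(1.16/0.430) = 27.95 · log₁₀(2.698)
= 27.95 · (0.4310) = 12.05 mV

12.0 mV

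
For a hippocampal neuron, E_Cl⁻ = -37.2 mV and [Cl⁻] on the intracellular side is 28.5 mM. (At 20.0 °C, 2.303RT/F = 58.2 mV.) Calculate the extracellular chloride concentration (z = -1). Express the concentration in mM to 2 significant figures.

Nernst: E = (58.2/-1) · log₁₀([out]/[in]), so log₁₀([out]/[in]) = -37.2 × -1 / 58.2 = 0.6392.
[out]/[in] = 10^(0.6392) = 4.357.
[out] = 4.357 × 28.5 = 124.2 mM.

120 mM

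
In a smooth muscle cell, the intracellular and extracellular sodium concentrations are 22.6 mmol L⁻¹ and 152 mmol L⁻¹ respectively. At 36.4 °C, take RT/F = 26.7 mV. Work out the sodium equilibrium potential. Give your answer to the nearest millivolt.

51 mV

E = (26.7/z) · ln([Na⁺]_out/[Na⁺]_in) with z = +1.
= (26.7/1) · ln(152/22.6) = 26.70 · ln(6.726)
= 26.70 · (1.9059) = 50.89 mV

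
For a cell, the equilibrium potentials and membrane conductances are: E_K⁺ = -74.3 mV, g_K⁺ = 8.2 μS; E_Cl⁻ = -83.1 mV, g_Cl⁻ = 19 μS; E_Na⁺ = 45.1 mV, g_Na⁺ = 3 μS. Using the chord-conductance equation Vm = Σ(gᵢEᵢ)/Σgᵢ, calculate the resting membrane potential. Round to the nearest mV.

Σ gᵢEᵢ = 8.2·(-74.3) + 19·(-83.1) + 3·(45.1) = -2052.86
Σ gᵢ = 8.2 + 19 + 3 = 30.2
Vm = -2052.86 / 30.2 = -67.98 mV

-68 mV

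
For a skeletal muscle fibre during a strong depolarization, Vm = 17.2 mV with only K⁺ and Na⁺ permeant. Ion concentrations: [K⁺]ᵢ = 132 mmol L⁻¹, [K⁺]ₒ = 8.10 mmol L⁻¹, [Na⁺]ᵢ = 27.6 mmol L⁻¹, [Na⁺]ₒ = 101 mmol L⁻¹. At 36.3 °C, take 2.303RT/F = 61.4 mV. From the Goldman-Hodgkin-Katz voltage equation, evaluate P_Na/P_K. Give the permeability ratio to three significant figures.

5.03

Let α = P_Na/P_K. GHK: Vm = 61.4·log₁₀[(Kₒ + α·Naₒ)/(Kᵢ + α·Naᵢ)].
10^(Vm/61.4) = 10^(17.2/61.4) = 1.906
So 1.906·(Kᵢ + α·Naᵢ) = Kₒ + α·Naₒ → α = (1.906·132.0 − 8.1) / (101.0 − 1.906·27.6)
α = (251.6 − 8.1) / (101.0 − 52.61) = 243.5/48.39 = 5.032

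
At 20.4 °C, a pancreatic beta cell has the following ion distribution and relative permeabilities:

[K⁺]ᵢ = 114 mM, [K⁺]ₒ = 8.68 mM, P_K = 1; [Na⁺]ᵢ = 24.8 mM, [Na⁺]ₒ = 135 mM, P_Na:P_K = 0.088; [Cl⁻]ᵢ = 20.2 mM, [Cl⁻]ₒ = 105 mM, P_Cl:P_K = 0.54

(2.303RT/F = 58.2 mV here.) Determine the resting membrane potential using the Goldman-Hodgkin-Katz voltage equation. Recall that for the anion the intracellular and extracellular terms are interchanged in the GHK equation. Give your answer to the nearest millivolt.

-43 mV

Vm = 58.2 · log₁₀[(Σ P·[cation]ₒ + Σ P·[anion]ᵢ) / (Σ P·[cation]ᵢ + Σ P·[anion]ₒ)]
Numerator = 1×8.68 + 0.088×135 + 0.54×20.2 = 31.47
Denominator = 1×114 + 0.088×24.8 + 0.54×105 = 172.9
Vm = 58.2 · log₁₀(0.18202) = 58.2 × (-0.7399) = -43.06 mV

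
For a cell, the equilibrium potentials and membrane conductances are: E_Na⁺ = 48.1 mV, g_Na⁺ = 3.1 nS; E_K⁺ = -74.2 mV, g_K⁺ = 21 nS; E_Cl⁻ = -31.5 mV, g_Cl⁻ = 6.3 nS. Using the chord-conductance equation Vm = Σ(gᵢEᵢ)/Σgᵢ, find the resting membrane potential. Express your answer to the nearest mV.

Σ gᵢEᵢ = 3.1·(48.1) + 21·(-74.2) + 6.3·(-31.5) = -1607.54
Σ gᵢ = 3.1 + 21 + 6.3 = 30.4
Vm = -1607.54 / 30.4 = -52.88 mV

-53 mV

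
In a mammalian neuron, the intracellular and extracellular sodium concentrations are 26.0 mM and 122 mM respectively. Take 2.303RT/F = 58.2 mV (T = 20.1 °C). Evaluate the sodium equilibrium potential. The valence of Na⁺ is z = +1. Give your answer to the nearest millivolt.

39 mV

E = (58.2/z) · log₁₀([Na⁺]_out/[Na⁺]_in) with z = +1.
= (58.2/1) · log₁₀(122/26.0) = 58.20 · log₁₀(4.692)
= 58.20 · (0.6714) = 39.07 mV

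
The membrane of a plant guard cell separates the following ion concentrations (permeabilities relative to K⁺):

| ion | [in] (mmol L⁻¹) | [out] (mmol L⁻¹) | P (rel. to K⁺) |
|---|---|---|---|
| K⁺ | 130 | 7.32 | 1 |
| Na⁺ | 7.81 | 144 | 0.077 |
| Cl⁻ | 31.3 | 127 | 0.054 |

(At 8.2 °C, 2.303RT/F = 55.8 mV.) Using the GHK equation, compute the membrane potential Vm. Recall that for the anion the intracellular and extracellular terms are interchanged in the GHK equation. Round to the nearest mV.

Vm = 55.8 · log₁₀[(Σ P·[cation]ₒ + Σ P·[anion]ᵢ) / (Σ P·[cation]ᵢ + Σ P·[anion]ₒ)]
Numerator = 1×7.32 + 0.077×144 + 0.054×31.3 = 20.1
Denominator = 1×130 + 0.077×7.81 + 0.054×127 = 137.5
Vm = 55.8 · log₁₀(0.14621) = 55.8 × (-0.8350) = -46.59 mV

-47 mV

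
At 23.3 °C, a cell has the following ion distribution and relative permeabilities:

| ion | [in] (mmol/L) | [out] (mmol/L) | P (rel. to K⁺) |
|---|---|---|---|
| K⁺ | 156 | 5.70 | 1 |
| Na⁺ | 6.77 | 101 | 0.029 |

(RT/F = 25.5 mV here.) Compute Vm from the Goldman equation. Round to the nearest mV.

Vm = 25.5 · ln[(Σ P·[cation]ₒ + Σ P·[anion]ᵢ) / (Σ P·[cation]ᵢ + Σ P·[anion]ₒ)]
Numerator = 1×5.70 + 0.029×101 = 8.629
Denominator = 1×156 + 0.029×6.77 = 156.2
Vm = 25.5 · ln(0.055245) = 25.5 × (-2.8960) = -73.85 mV

-74 mV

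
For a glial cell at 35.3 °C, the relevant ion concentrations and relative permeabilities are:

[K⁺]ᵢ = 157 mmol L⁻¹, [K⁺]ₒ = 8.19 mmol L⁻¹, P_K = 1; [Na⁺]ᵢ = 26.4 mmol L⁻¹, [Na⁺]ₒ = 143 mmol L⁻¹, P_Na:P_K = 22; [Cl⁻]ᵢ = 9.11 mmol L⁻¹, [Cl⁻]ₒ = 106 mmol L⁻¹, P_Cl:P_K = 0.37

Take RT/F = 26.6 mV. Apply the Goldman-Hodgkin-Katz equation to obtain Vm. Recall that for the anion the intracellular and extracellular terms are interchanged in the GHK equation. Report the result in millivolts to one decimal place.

Vm = 26.6 · ln[(Σ P·[cation]ₒ + Σ P·[anion]ᵢ) / (Σ P·[cation]ᵢ + Σ P·[anion]ₒ)]
Numerator = 1×8.19 + 22×143 + 0.37×9.11 = 3158
Denominator = 1×157 + 22×26.4 + 0.37×106 = 777
Vm = 26.6 · ln(4.0637) = 26.6 × (1.4021) = 37.30 mV

37.3 mV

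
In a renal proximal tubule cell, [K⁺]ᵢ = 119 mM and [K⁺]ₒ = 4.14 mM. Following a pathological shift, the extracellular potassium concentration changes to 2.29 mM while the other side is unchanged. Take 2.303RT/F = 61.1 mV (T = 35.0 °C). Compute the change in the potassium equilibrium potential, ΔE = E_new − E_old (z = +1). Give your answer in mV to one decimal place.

-15.7 mV

E_old = (61.1/1)·log₁₀(4.14/119) = -89.12 mV
E_new = (61.1/1)·log₁₀(2.29/119) = -104.83 mV
ΔE = -104.83 − (-89.12) = -15.71 mV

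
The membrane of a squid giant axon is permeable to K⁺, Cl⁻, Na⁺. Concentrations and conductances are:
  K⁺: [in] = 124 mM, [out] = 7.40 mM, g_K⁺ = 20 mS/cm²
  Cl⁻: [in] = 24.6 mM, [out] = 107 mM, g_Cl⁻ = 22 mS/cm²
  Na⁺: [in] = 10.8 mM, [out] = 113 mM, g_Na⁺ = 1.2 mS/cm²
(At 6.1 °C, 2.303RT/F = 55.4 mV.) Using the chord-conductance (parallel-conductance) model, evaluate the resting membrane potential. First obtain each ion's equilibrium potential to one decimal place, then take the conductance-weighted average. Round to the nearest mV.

-48 mV

E_K⁺ = (55.4/1)·log₁₀(7.40/124) = -67.8 mV
E_Cl⁻ = (55.4/-1)·log₁₀(107/24.6) = -35.4 mV
E_Na⁺ = (55.4/1)·log₁₀(113/10.8) = 56.5 mV
Vm = (Σ gᵢEᵢ)/(Σ gᵢ) = (20·-67.8 + 22·-35.4 + 1.2·56.5) / (20 + 22 + 1.2)
= -2067.00 / 43.2 = -47.85 mV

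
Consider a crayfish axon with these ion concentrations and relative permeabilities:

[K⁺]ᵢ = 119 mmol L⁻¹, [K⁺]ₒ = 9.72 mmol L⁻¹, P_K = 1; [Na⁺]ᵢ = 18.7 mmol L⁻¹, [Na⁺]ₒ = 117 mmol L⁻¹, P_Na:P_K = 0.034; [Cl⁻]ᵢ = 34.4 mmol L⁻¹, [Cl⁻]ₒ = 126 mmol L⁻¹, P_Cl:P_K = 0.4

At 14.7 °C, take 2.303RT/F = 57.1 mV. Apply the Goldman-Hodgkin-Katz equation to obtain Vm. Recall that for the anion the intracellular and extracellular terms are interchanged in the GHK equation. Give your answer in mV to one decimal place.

-45.2 mV

Vm = 57.1 · log₁₀[(Σ P·[cation]ₒ + Σ P·[anion]ᵢ) / (Σ P·[cation]ᵢ + Σ P·[anion]ₒ)]
Numerator = 1×9.72 + 0.034×117 + 0.4×34.4 = 27.46
Denominator = 1×119 + 0.034×18.7 + 0.4×126 = 170
Vm = 57.1 · log₁₀(0.16148) = 57.1 × (-0.7919) = -45.22 mV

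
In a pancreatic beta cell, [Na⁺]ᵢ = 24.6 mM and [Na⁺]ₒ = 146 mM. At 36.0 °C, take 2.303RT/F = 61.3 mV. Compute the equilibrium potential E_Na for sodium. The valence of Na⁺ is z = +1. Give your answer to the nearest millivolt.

47 mV

E = (61.3/z) · log₁₀([Na⁺]_out/[Na⁺]_in) with z = +1.
= (61.3/1) · log₁₀(146/24.6) = 61.30 · log₁₀(5.935)
= 61.30 · (0.7734) = 47.41 mV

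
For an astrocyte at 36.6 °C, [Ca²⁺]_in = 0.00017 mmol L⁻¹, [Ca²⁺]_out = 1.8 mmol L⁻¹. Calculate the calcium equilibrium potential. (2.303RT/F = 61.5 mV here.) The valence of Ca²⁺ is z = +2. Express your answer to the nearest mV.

E = (61.5/z) · log₁₀([Ca²⁺]_out/[Ca²⁺]_in) with z = +2.
= (61.5/2) · log₁₀(1.8/0.00017) = 30.75 · log₁₀(1.059e+04)
= 30.75 · (4.0248) = 123.76 mV

124 mV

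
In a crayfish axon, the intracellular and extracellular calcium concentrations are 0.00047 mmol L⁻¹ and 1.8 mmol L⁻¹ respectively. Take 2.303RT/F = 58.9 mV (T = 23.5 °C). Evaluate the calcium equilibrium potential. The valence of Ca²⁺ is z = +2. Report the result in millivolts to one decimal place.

E = (58.9/z) · log₁₀([Ca²⁺]_out/[Ca²⁺]_in) with z = +2.
= (58.9/2) · log₁₀(1.8/0.00047) = 29.45 · log₁₀(3830)
= 29.45 · (3.5832) = 105.52 mV

105.5 mV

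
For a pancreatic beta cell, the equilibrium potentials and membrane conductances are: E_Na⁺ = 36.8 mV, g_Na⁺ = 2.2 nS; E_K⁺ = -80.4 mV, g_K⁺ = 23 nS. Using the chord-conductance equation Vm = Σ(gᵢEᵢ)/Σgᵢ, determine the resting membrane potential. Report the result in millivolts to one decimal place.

Σ gᵢEᵢ = 2.2·(36.8) + 23·(-80.4) = -1768.24
Σ gᵢ = 2.2 + 23 = 25.2
Vm = -1768.24 / 25.2 = -70.17 mV

-70.2 mV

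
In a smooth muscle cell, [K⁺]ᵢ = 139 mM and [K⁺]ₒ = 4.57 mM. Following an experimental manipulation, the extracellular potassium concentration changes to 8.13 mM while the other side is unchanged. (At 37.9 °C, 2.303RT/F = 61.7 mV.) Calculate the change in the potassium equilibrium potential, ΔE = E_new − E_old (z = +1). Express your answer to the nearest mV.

15 mV

E_old = (61.7/1)·log₁₀(4.57/139) = -91.51 mV
E_new = (61.7/1)·log₁₀(8.13/139) = -76.07 mV
ΔE = -76.07 − (-91.51) = 15.44 mV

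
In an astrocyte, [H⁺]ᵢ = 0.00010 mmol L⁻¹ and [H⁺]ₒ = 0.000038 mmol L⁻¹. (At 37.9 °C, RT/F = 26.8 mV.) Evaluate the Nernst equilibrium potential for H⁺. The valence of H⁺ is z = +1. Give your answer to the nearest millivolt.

E = (26.8/z) · ln([H⁺]_out/[H⁺]_in) with z = +1.
= (26.8/1) · ln(0.000038/0.00010) = 26.80 · ln(0.38)
= 26.80 · (-0.9676) = -25.93 mV

-26 mV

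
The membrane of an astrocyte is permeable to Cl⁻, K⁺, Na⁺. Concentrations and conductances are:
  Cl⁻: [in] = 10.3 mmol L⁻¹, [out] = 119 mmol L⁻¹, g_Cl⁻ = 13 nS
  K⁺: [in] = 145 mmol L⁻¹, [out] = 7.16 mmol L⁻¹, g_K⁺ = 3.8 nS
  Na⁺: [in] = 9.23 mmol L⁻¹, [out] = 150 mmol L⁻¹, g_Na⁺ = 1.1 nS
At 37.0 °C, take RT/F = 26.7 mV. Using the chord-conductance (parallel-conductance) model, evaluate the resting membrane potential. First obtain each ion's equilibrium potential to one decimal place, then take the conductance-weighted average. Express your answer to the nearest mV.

-60 mV

E_Cl⁻ = (26.7/-1)·ln(119/10.3) = -65.3 mV
E_K⁺ = (26.7/1)·ln(7.16/145) = -80.3 mV
E_Na⁺ = (26.7/1)·ln(150/9.23) = 74.4 mV
Vm = (Σ gᵢEᵢ)/(Σ gᵢ) = (13·-65.3 + 3.8·-80.3 + 1.1·74.4) / (13 + 3.8 + 1.1)
= -1072.20 / 17.9 = -59.90 mV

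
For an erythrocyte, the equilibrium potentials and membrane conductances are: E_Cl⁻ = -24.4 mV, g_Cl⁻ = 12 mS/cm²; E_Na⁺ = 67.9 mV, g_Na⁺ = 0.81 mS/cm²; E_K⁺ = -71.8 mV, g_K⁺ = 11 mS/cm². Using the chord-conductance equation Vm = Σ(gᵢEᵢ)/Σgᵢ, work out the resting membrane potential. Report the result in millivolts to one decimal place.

-43.2 mV

Σ gᵢEᵢ = 12·(-24.4) + 0.81·(67.9) + 11·(-71.8) = -1027.60
Σ gᵢ = 12 + 0.81 + 11 = 23.81
Vm = -1027.60 / 23.81 = -43.16 mV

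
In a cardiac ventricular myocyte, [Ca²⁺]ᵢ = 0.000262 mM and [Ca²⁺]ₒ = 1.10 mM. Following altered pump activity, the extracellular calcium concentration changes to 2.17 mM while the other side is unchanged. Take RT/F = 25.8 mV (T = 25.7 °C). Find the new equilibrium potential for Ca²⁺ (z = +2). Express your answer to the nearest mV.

116 mV

After the shift: [Ca²⁺]_out = 2.17, [Ca²⁺]_in = 0.000262 mM.
E_new = (25.8/2)·ln(2.17/0.000262) = 12.90 · (9.0219) = 116.38 mV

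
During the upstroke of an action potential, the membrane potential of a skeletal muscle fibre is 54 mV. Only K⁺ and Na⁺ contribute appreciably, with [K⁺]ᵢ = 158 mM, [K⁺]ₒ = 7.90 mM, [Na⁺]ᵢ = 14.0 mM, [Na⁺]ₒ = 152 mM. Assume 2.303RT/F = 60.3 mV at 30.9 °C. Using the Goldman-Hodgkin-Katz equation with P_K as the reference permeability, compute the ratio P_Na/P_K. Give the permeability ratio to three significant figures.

Let α = P_Na/P_K. GHK: Vm = 60.3·log₁₀[(Kₒ + α·Naₒ)/(Kᵢ + α·Naᵢ)].
10^(Vm/60.3) = 10^(54.0/60.3) = 7.8618
So 7.8618·(Kᵢ + α·Naᵢ) = Kₒ + α·Naₒ → α = (7.8618·158.0 − 7.9) / (152.0 − 7.8618·14.0)
α = (1242 − 7.9) / (152.0 − 110.1) = 1234/41.93 = 29.43

29.4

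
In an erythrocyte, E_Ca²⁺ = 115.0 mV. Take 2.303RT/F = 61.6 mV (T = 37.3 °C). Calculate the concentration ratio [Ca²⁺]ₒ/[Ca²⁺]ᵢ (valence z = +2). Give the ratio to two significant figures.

log₁₀([out]/[in]) = E·z/(61.6) = 115.0 × 2 / 61.6 = 3.7338
[out]/[in] = 10^(3.7338) = 5417

5400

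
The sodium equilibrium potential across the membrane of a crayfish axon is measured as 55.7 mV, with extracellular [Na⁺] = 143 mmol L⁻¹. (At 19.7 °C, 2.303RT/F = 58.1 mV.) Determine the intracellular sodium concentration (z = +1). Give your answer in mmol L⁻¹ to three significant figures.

15.7 mmol L⁻¹

Nernst: E = (58.1/1) · log₁₀([out]/[in]), so log₁₀([out]/[in]) = 55.7 × 1 / 58.1 = 0.9587.
[out]/[in] = 10^(0.9587) = 9.093.
[in] = 143 / 9.093 = 15.73 mmol L⁻¹.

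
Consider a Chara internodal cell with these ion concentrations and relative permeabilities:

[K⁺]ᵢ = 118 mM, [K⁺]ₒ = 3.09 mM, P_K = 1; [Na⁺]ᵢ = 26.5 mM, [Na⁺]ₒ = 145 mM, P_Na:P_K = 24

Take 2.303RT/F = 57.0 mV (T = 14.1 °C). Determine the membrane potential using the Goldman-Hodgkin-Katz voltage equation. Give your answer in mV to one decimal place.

Vm = 57.0 · log₁₀[(Σ P·[cation]ₒ + Σ P·[anion]ᵢ) / (Σ P·[cation]ᵢ + Σ P·[anion]ₒ)]
Numerator = 1×3.09 + 24×145 = 3483
Denominator = 1×118 + 24×26.5 = 754
Vm = 57.0 · log₁₀(4.6195) = 57.0 × (0.6646) = 37.88 mV

37.9 mV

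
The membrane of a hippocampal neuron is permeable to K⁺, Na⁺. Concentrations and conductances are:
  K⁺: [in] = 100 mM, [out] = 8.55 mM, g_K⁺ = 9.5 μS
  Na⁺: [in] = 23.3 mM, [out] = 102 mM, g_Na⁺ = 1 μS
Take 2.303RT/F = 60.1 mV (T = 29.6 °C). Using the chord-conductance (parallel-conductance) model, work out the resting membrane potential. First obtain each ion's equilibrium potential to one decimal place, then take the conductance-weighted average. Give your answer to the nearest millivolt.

-54 mV

E_K⁺ = (60.1/1)·log₁₀(8.55/100) = -64.2 mV
E_Na⁺ = (60.1/1)·log₁₀(102/23.3) = 38.5 mV
Vm = (Σ gᵢEᵢ)/(Σ gᵢ) = (9.5·-64.2 + 1·38.5) / (9.5 + 1)
= -571.40 / 10.5 = -54.42 mV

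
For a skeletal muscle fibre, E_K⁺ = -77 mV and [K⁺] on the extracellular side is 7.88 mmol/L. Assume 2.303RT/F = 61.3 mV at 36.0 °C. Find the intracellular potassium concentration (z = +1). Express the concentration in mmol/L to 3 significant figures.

142 mmol/L

Nernst: E = (61.3/1) · log₁₀([out]/[in]), so log₁₀([out]/[in]) = -77.0 × 1 / 61.3 = -1.2561.
[out]/[in] = 10^(-1.2561) = 0.05545.
[in] = 7.88 / 0.05545 = 142.1 mmol/L.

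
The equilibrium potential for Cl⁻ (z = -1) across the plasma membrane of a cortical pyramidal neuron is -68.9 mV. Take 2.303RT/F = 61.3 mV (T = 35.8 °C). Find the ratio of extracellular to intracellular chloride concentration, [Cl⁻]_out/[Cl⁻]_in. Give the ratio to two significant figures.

log₁₀([out]/[in]) = E·z/(61.3) = -68.9 × -1 / 61.3 = 1.1240
[out]/[in] = 10^(1.1240) = 13.3

13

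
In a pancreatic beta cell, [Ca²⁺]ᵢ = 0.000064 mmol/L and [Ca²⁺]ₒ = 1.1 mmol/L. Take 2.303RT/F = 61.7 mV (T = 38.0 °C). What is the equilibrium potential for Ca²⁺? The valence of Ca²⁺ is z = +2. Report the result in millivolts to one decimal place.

E = (61.7/z) · log₁₀([Ca²⁺]_out/[Ca²⁺]_in) with z = +2.
= (61.7/2) · log₁₀(1.1/0.000064) = 30.85 · log₁₀(1.719e+04)
= 30.85 · (4.2352) = 130.66 mV

130.7 mV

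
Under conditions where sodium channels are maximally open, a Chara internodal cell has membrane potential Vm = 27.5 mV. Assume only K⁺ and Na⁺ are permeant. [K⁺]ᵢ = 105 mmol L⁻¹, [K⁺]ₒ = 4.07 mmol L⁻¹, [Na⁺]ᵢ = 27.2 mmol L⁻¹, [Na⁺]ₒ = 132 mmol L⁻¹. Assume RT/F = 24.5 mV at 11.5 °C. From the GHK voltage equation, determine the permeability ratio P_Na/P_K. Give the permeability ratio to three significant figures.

Let α = P_Na/P_K. GHK: Vm = 24.5·ln[(Kₒ + α·Naₒ)/(Kᵢ + α·Naᵢ)].
e^(Vm/24.5) = e^(27.5/24.5) = 3.0724
So 3.0724·(Kᵢ + α·Naᵢ) = Kₒ + α·Naₒ → α = (3.0724·105.0 − 4.07) / (132.0 − 3.0724·27.2)
α = (322.6 − 4.07) / (132.0 − 83.57) = 318.5/48.43 = 6.577

6.58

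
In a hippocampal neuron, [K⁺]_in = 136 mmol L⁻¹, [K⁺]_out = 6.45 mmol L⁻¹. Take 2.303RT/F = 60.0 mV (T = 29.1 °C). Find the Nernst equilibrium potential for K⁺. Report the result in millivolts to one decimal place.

E = (60.0/z) · log₁₀([K⁺]_out/[K⁺]_in) with z = +1.
= (60.0/1) · log₁₀(6.45/136) = 60.00 · log₁₀(0.04743)
= 60.00 · (-1.3240) = -79.44 mV

-79.4 mV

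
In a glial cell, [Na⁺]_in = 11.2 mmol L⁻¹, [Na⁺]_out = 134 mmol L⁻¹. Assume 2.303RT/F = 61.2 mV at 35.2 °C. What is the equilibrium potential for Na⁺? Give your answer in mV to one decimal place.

E = (61.2/z) · log₁₀([Na⁺]_out/[Na⁺]_in) with z = +1.
= (61.2/1) · log₁₀(134/11.2) = 61.20 · log₁₀(11.96)
= 61.20 · (1.0779) = 65.97 mV

66.0 mV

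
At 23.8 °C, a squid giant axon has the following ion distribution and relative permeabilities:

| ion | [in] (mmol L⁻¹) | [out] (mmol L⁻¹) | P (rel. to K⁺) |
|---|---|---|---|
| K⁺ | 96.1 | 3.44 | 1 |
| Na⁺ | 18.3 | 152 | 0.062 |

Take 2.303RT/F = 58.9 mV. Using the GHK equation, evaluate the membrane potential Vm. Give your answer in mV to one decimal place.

-51.7 mV

Vm = 58.9 · log₁₀[(Σ P·[cation]ₒ + Σ P·[anion]ᵢ) / (Σ P·[cation]ᵢ + Σ P·[anion]ₒ)]
Numerator = 1×3.44 + 0.062×152 = 12.86
Denominator = 1×96.1 + 0.062×18.3 = 97.23
Vm = 58.9 · log₁₀(0.1323) = 58.9 × (-0.8784) = -51.74 mV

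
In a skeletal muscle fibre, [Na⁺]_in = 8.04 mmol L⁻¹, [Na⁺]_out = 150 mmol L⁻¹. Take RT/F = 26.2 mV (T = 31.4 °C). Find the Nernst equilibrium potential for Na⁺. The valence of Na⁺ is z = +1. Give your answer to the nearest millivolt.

E = (26.2/z) · ln([Na⁺]_out/[Na⁺]_in) with z = +1.
= (26.2/1) · ln(150/8.04) = 26.20 · ln(18.66)
= 26.20 · (2.9262) = 76.67 mV

77 mV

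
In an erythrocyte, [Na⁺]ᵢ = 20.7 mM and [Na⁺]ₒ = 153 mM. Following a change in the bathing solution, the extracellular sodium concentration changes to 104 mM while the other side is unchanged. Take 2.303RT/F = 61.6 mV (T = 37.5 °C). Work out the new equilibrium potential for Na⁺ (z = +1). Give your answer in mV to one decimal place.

43.2 mV

After the shift: [Na⁺]_out = 104, [Na⁺]_in = 20.7 mM.
E_new = (61.6/1)·log₁₀(104/20.7) = 61.60 · (0.7011) = 43.19 mV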